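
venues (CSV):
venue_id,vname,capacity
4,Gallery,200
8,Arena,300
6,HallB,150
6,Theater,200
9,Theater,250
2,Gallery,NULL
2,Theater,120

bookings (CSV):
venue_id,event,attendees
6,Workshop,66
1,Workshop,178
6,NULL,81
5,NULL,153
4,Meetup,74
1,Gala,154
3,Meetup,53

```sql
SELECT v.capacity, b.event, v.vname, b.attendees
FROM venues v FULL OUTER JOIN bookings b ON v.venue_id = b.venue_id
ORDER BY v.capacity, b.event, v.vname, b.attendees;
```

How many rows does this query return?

13

FULL OUTER JOIN keeps every row from both sides; unmatched rows get NULL for the other side's columns.
Matching on v.venue_id = b.venue_id.
- v row (venue_id=4): matches 1 b row(s) → 1 output row(s).
- v row (venue_id=8): no match → kept, b columns NULL.
- v row (venue_id=6): matches 2 b row(s) → 2 output row(s).
- v row (venue_id=6): matches 2 b row(s) → 2 output row(s).
- v row (venue_id=9): no match → kept, b columns NULL.
- v row (venue_id=2): no match → kept, b columns NULL.
- v row (venue_id=2): no match → kept, b columns NULL.
- 4 row(s) from b found no v partner → padded with NULL.
Total: 5 matched + 8 padded = 13 rows.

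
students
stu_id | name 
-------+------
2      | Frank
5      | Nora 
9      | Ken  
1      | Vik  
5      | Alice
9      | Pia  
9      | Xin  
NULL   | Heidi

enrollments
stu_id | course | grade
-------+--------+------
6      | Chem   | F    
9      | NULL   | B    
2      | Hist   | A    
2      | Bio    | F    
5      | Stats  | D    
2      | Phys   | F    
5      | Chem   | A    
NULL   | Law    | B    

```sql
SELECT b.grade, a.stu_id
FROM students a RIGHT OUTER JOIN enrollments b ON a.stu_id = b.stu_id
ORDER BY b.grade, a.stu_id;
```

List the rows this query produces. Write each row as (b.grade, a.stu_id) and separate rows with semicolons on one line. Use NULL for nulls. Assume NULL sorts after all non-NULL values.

RIGHT JOIN keeps every row from `enrollments`; unmatched rows get NULL for `students`'s columns.
Matching on a.stu_id = b.stu_id. A NULL in a compared column never satisfies the condition.
- a (stu_id=2) pairs with 3 row(s) of b.
- a (stu_id=5) pairs with 2 row(s) of b.
- a (stu_id=9) pairs with 1 row(s) of b.
- a (stu_id=1) has no partner in b.
- a (stu_id=5) pairs with 2 row(s) of b.
- a (stu_id=9) pairs with 1 row(s) of b.
- a (stu_id=9) pairs with 1 row(s) of b.
- a (stu_id=NULL) has no partner in b.
- 2 b row(s) had no a match → kept, a columns NULL.

(A, 2); (A, 5); (A, 5); (B, 9); (B, 9); (B, 9); (B, NULL); (D, 5); (D, 5); (F, 2); (F, 2); (F, NULL)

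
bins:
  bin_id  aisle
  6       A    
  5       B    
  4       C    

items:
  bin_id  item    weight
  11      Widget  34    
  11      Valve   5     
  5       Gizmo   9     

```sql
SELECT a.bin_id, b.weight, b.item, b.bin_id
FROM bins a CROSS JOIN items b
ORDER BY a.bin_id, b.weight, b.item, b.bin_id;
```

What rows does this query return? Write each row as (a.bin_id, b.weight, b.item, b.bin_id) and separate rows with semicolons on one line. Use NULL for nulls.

(4, 5, Valve, 11); (4, 9, Gizmo, 5); (4, 34, Widget, 11); (5, 5, Valve, 11); (5, 9, Gizmo, 5); (5, 34, Widget, 11); (6, 5, Valve, 11); (6, 9, Gizmo, 5); (6, 34, Widget, 11)

CROSS JOIN pairs every row of `bins` with every row of `items`: 3 × 3 = 9 rows.
After projecting and ordering:
a.bin_id | b.weight | b.item | b.bin_id
4 | 5 | Valve | 11
4 | 9 | Gizmo | 5
4 | 34 | Widget | 11
5 | 5 | Valve | 11
5 | 9 | Gizmo | 5
5 | 34 | Widget | 11
6 | 5 | Valve | 11
6 | 9 | Gizmo | 5
6 | 34 | Widget | 11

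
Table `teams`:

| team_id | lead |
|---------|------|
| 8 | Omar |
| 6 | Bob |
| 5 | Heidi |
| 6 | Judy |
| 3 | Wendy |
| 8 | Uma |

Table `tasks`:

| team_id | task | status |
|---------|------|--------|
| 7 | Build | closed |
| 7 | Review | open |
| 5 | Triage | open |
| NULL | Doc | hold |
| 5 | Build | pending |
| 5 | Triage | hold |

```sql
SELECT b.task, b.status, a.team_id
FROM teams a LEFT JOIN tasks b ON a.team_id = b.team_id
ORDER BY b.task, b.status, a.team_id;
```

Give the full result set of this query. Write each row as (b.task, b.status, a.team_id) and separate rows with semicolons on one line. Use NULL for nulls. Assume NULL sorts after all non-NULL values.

LEFT JOIN keeps every row from `teams`; unmatched rows get NULL for `tasks`'s columns.
Matching on a.team_id = b.team_id. A NULL in a compared column never satisfies the condition.
- a[0] team_id=8 → no match; kept with NULLs on the b side.
- a[1] team_id=6 → no match; kept with NULLs on the b side.
- a[2] team_id=5 → 3 match(es) in b → 3 row(s).
- a[3] team_id=6 → no match; kept with NULLs on the b side.
- a[4] team_id=3 → no match; kept with NULLs on the b side.
- a[5] team_id=8 → no match; kept with NULLs on the b side.
After projecting and ordering:
b.task | b.status | a.team_id
Build | pending | 5
Triage | hold | 5
Triage | open | 5
NULL | NULL | 3
NULL | NULL | 6
NULL | NULL | 6
NULL | NULL | 8
NULL | NULL | 8

(Build, pending, 5); (Triage, hold, 5); (Triage, open, 5); (NULL, NULL, 3); (NULL, NULL, 6); (NULL, NULL, 6); (NULL, NULL, 8); (NULL, NULL, 8)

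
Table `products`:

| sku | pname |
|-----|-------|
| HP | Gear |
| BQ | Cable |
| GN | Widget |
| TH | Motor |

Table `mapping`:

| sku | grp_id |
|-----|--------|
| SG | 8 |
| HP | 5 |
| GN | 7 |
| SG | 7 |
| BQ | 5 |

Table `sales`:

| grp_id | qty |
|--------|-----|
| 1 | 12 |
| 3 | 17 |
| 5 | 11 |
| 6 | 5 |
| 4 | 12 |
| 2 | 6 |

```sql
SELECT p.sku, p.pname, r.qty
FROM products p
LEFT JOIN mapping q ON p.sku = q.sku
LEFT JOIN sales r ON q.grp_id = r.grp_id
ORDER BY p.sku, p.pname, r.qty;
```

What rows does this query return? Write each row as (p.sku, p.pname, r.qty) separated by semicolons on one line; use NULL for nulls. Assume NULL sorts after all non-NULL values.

Evaluate left to right. First `products p LEFT JOIN mapping q` on sku: 4 row(s).
Then LEFT JOIN `sales r` on grp_id: each of those 4 rows is kept; rows whose q.grp_id has no match in r get NULL for r's columns.

(BQ, Cable, 11); (GN, Widget, NULL); (HP, Gear, 11); (TH, Motor, NULL)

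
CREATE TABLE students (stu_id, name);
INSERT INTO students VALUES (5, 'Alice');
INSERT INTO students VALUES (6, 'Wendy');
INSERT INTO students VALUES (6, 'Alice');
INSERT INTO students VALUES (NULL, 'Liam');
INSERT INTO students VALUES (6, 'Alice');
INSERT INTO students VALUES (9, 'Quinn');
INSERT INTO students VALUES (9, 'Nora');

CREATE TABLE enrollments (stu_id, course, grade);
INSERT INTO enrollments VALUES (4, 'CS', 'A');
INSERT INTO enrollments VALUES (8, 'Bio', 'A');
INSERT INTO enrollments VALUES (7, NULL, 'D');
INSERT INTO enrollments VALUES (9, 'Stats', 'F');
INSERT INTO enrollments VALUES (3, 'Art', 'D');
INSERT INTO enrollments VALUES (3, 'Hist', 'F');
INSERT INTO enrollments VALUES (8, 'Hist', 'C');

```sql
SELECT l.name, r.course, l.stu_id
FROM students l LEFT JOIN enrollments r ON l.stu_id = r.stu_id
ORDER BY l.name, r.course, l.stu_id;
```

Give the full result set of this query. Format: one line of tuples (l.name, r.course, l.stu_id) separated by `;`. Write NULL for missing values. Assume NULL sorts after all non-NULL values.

(Alice, NULL, 5); (Alice, NULL, 6); (Alice, NULL, 6); (Liam, NULL, NULL); (Nora, Stats, 9); (Quinn, Stats, 9); (Wendy, NULL, 6)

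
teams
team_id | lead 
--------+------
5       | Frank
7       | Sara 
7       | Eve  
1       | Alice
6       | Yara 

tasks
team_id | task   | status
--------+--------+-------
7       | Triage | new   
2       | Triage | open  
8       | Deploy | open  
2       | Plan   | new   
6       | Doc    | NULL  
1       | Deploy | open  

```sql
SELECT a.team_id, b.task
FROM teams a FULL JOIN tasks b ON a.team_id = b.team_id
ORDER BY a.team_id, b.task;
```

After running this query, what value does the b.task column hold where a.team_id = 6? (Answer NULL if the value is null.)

FULL OUTER JOIN keeps every row from both sides; unmatched rows get NULL for the other side's columns.
Matching on a.team_id = b.team_id.
Matched pairs: 4; unmatched a rows kept: 1; unmatched b rows kept: 3.

Doc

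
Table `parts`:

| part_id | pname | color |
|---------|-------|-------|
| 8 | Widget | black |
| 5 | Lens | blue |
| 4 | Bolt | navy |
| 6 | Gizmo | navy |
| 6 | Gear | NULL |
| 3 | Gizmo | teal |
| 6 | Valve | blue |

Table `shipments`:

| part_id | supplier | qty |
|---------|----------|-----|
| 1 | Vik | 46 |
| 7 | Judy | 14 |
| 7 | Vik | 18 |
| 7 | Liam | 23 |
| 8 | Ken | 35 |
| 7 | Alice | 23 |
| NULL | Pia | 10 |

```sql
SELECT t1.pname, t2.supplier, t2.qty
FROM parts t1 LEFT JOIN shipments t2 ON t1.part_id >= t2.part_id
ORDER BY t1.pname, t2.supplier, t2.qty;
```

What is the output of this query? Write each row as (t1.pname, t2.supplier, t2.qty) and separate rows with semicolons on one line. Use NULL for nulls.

(Bolt, Vik, 46); (Gear, Vik, 46); (Gizmo, Vik, 46); (Gizmo, Vik, 46); (Lens, Vik, 46); (Valve, Vik, 46); (Widget, Alice, 23); (Widget, Judy, 14); (Widget, Ken, 35); (Widget, Liam, 23); (Widget, Vik, 18); (Widget, Vik, 46)

LEFT JOIN keeps every row from `parts`; unmatched rows get NULL for `shipments`'s columns.
Matching on t1.part_id >= t2.part_id. A NULL in a compared column never satisfies the condition.
- part_id=8: 6 matching t2 row(s), so 6 row(s) emitted.
- part_id=5: 1 matching t2 row(s), so 1 row(s) emitted.
- part_id=4: 1 matching t2 row(s), so 1 row(s) emitted.
- part_id=6: 1 matching t2 row(s), so 1 row(s) emitted.
- part_id=6: 1 matching t2 row(s), so 1 row(s) emitted.
- part_id=3: 1 matching t2 row(s), so 1 row(s) emitted.
- part_id=6: 1 matching t2 row(s), so 1 row(s) emitted.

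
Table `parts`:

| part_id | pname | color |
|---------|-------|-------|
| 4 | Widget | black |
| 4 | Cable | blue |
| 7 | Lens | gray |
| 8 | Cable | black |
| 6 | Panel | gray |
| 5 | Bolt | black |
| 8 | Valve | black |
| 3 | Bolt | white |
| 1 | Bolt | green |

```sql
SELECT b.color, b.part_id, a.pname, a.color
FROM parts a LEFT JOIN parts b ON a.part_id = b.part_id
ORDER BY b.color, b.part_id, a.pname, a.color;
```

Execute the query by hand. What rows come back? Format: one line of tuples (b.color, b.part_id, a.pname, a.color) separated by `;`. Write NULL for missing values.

(black, 4, Cable, blue); (black, 4, Widget, black); (black, 5, Bolt, black); (black, 8, Cable, black); (black, 8, Cable, black); (black, 8, Valve, black); (black, 8, Valve, black); (blue, 4, Cable, blue); (blue, 4, Widget, black); (gray, 6, Panel, gray); (gray, 7, Lens, gray); (green, 1, Bolt, green); (white, 3, Bolt, white)

LEFT JOIN keeps every row from `parts a`; unmatched rows get NULL for `parts b`'s columns.
Matching on a.part_id = b.part_id.
- a (part_id=4) pairs with 2 row(s) of b.
- a (part_id=4) pairs with 2 row(s) of b.
- a (part_id=7) pairs with 1 row(s) of b.
- a (part_id=8) pairs with 2 row(s) of b.
- a (part_id=6) pairs with 1 row(s) of b.
- a (part_id=5) pairs with 1 row(s) of b.
- a (part_id=8) pairs with 2 row(s) of b.
- a (part_id=3) pairs with 1 row(s) of b.
- a (part_id=1) pairs with 1 row(s) of b.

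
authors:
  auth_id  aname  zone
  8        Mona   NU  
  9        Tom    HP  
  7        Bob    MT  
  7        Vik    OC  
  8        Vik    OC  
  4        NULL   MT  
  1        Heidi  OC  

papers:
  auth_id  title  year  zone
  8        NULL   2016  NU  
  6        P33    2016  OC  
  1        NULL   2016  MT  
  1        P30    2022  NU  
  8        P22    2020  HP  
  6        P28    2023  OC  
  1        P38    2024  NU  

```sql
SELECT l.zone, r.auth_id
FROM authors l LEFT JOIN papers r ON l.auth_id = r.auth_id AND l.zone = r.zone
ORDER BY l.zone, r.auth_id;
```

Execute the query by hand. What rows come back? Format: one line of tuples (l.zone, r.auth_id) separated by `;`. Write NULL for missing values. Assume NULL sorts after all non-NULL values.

(HP, NULL); (MT, NULL); (MT, NULL); (NU, 8); (OC, NULL); (OC, NULL); (OC, NULL)

LEFT JOIN keeps every row from `authors`; unmatched rows get NULL for `papers`'s columns.
Matching on l.auth_id = r.auth_id AND l.zone = r.zone.
- l row (auth_id=8, zone=NU): matches 1 r row(s) → 1 output row(s).
- l row (auth_id=9, zone=HP): no match → kept, r columns NULL.
- l row (auth_id=7, zone=MT): no match → kept, r columns NULL.
- l row (auth_id=7, zone=OC): no match → kept, r columns NULL.
- l row (auth_id=8, zone=OC): no match → kept, r columns NULL.
- l row (auth_id=4, zone=MT): no match → kept, r columns NULL.
- l row (auth_id=1, zone=OC): no match → kept, r columns NULL.
After projecting and ordering:
l.zone | r.auth_id
HP | NULL
MT | NULL
MT | NULL
NU | 8
OC | NULL
OC | NULL
OC | NULL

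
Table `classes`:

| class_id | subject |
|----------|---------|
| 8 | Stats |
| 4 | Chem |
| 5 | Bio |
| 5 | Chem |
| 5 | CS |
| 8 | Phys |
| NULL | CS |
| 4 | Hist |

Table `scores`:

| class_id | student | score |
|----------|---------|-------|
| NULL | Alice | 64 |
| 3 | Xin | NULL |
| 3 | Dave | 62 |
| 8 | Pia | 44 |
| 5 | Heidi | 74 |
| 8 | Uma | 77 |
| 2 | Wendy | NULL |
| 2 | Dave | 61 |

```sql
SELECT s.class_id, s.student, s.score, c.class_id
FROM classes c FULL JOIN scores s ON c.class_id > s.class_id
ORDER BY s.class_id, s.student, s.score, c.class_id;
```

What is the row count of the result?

FULL OUTER JOIN keeps every row from both sides; unmatched rows get NULL for the other side's columns.
Matching on c.class_id > s.class_id. A NULL in a compared column never satisfies the condition.
- c[0] class_id=8 → 5 match(es) in s → 5 row(s).
- c[1] class_id=4 → 4 match(es) in s → 4 row(s).
- c[2] class_id=5 → 4 match(es) in s → 4 row(s).
- c[3] class_id=5 → 4 match(es) in s → 4 row(s).
- c[4] class_id=5 → 4 match(es) in s → 4 row(s).
- c[5] class_id=8 → 5 match(es) in s → 5 row(s).
- c[6] class_id=NULL → no match; kept with NULLs on the s side.
- c[7] class_id=4 → 4 match(es) in s → 4 row(s).
- 3 s row(s) had no c match → kept, c columns NULL.
Total: 30 matched + 4 padded = 34 rows.

34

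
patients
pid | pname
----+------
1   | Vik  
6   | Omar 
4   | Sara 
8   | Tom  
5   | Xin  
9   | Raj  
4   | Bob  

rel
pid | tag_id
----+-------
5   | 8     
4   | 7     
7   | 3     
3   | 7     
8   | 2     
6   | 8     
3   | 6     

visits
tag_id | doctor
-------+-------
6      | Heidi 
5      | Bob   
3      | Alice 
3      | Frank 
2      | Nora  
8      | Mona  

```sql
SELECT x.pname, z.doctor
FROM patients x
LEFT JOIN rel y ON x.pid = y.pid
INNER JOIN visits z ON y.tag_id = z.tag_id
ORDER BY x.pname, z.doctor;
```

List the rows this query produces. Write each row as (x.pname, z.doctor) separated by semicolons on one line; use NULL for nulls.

(Omar, Mona); (Tom, Nora); (Xin, Mona)

Joins associate left-to-right: patients LEFT JOIN rel on pid gives 7 intermediate row(s).
Then INNER JOIN `visits z` on tag_id: keep only rows whose y.tag_id appears in z.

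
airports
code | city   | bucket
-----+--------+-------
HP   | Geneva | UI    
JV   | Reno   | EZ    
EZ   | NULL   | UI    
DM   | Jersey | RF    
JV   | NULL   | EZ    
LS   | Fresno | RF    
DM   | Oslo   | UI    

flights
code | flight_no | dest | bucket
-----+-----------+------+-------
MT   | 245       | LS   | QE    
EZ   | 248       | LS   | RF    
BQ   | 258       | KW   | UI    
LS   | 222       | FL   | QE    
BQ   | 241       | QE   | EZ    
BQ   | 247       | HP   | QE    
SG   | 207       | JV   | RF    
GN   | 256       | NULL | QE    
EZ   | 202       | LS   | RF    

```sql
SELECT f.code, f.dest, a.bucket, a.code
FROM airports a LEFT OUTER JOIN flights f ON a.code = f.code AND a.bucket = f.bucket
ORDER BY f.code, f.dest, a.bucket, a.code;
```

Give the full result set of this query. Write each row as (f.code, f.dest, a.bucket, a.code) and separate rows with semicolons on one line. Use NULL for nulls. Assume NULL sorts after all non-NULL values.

LEFT JOIN keeps every row from `airports`; unmatched rows get NULL for `flights`'s columns.
Matching on a.code = f.code AND a.bucket = f.bucket.
- a[0] code=HP, bucket=UI → no match; kept with NULLs on the f side.
- a[1] code=JV, bucket=EZ → no match; kept with NULLs on the f side.
- a[2] code=EZ, bucket=UI → no match; kept with NULLs on the f side.
- a[3] code=DM, bucket=RF → no match; kept with NULLs on the f side.
- a[4] code=JV, bucket=EZ → no match; kept with NULLs on the f side.
- a[5] code=LS, bucket=RF → no match; kept with NULLs on the f side.
- a[6] code=DM, bucket=UI → no match; kept with NULLs on the f side.
After projecting and ordering:
f.code | f.dest | a.bucket | a.code
NULL | NULL | EZ | JV
NULL | NULL | EZ | JV
NULL | NULL | RF | DM
NULL | NULL | RF | LS
NULL | NULL | UI | DM
NULL | NULL | UI | EZ
NULL | NULL | UI | HP

(NULL, NULL, EZ, JV); (NULL, NULL, EZ, JV); (NULL, NULL, RF, DM); (NULL, NULL, RF, LS); (NULL, NULL, UI, DM); (NULL, NULL, UI, EZ); (NULL, NULL, UI, HP)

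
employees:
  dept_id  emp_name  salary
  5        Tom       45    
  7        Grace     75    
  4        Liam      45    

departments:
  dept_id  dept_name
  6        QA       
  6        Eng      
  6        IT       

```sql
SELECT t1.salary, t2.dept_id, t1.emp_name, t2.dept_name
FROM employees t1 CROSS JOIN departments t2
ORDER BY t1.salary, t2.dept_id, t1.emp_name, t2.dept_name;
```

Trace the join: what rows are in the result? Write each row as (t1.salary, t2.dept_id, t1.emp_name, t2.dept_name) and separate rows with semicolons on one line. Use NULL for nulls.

CROSS JOIN pairs every row of `employees` with every row of `departments`: 3 × 3 = 9 rows.
After projecting and ordering:
t1.salary | t2.dept_id | t1.emp_name | t2.dept_name
45 | 6 | Liam | Eng
45 | 6 | Liam | IT
45 | 6 | Liam | QA
45 | 6 | Tom | Eng
45 | 6 | Tom | IT
45 | 6 | Tom | QA
75 | 6 | Grace | Eng
75 | 6 | Grace | IT
75 | 6 | Grace | QA

(45, 6, Liam, Eng); (45, 6, Liam, IT); (45, 6, Liam, QA); (45, 6, Tom, Eng); (45, 6, Tom, IT); (45, 6, Tom, QA); (75, 6, Grace, Eng); (75, 6, Grace, IT); (75, 6, Grace, QA)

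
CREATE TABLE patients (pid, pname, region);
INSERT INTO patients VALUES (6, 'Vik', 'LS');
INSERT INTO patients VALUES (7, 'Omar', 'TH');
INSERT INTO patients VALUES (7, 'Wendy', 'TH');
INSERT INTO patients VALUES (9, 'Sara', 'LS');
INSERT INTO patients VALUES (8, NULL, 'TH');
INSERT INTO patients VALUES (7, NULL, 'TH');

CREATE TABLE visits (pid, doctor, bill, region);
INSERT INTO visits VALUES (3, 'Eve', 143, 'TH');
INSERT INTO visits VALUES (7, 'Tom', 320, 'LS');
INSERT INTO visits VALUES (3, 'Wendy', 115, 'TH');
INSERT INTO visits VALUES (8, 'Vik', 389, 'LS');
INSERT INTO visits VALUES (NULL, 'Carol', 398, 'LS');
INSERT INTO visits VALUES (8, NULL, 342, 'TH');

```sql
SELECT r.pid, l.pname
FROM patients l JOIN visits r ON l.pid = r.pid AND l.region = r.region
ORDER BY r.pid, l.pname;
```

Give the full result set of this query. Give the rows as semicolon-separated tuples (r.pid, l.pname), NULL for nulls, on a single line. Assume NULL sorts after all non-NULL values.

(8, NULL)

INNER JOIN keeps only pairs where the ON condition holds.
Matching on l.pid = r.pid AND l.region = r.region. A NULL in a compared column never satisfies the condition.
Matched pairs: 1.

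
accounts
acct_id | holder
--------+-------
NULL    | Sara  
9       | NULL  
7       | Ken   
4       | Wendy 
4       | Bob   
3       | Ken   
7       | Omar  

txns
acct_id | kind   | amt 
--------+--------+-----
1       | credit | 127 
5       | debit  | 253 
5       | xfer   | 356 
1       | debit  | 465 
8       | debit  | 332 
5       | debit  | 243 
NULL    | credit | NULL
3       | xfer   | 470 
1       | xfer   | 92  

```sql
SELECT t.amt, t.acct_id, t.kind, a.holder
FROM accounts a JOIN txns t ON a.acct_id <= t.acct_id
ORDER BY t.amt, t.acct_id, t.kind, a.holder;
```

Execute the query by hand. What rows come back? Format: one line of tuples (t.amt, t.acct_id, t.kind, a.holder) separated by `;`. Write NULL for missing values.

INNER JOIN keeps only pairs where the ON condition holds.
Matching on a.acct_id <= t.acct_id. A NULL in a compared column never satisfies the condition.
- a (acct_id=NULL) has no partner → excluded.
- a (acct_id=9) has no partner → excluded.
- a (acct_id=7) pairs with 1 row(s) of t.
- a (acct_id=4) pairs with 4 row(s) of t.
- a (acct_id=4) pairs with 4 row(s) of t.
- a (acct_id=3) pairs with 5 row(s) of t.
- a (acct_id=7) pairs with 1 row(s) of t.

(243, 5, debit, Bob); (243, 5, debit, Ken); (243, 5, debit, Wendy); (253, 5, debit, Bob); (253, 5, debit, Ken); (253, 5, debit, Wendy); (332, 8, debit, Bob); (332, 8, debit, Ken); (332, 8, debit, Ken); (332, 8, debit, Omar); (332, 8, debit, Wendy); (356, 5, xfer, Bob); (356, 5, xfer, Ken); (356, 5, xfer, Wendy); (470, 3, xfer, Ken)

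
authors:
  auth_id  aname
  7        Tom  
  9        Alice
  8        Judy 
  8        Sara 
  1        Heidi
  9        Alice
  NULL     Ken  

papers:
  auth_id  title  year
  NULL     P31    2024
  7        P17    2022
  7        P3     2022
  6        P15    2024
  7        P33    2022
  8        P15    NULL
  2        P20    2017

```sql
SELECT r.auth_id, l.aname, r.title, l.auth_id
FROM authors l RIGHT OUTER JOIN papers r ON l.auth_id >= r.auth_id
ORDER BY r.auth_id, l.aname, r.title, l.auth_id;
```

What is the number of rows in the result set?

RIGHT JOIN keeps every row from `papers`; unmatched rows get NULL for `authors`'s columns.
Matching on l.auth_id >= r.auth_id. A NULL in a compared column never satisfies the condition.
- l row (auth_id=7): matches 5 r row(s) → 5 output row(s).
- l row (auth_id=9): matches 6 r row(s) → 6 output row(s).
- l row (auth_id=8): matches 6 r row(s) → 6 output row(s).
- l row (auth_id=8): matches 6 r row(s) → 6 output row(s).
- l row (auth_id=1): no match.
- l row (auth_id=9): matches 6 r row(s) → 6 output row(s).
- l row (auth_id=NULL): no match.
- plus 1 unmatched r row(s), each kept with NULL l columns.
Total: 29 matched + 1 padded = 30 rows.

30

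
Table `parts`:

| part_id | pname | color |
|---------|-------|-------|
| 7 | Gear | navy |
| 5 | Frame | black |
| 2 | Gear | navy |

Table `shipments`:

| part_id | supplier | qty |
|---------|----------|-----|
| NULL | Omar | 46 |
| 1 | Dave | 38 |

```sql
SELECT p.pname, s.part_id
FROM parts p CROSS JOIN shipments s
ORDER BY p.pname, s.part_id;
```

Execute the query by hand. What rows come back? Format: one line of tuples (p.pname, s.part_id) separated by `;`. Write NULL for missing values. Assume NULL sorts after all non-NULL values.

(Frame, 1); (Frame, NULL); (Gear, 1); (Gear, 1); (Gear, NULL); (Gear, NULL)

CROSS JOIN pairs every row of `parts` with every row of `shipments`: 3 × 2 = 6 rows.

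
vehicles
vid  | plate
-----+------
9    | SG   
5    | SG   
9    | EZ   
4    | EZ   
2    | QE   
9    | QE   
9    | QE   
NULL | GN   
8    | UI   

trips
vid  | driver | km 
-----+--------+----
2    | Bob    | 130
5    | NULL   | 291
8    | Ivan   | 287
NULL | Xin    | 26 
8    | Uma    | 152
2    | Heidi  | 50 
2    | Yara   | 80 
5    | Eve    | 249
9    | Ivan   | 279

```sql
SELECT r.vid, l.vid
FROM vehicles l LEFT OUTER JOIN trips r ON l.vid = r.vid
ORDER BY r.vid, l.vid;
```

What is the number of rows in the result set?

LEFT JOIN keeps every row from `vehicles`; unmatched rows get NULL for `trips`'s columns.
Matching on l.vid = r.vid. A NULL in a compared column never satisfies the condition.
Matched pairs: 11; unmatched l rows kept: 2.
Total: 11 matched + 2 padded = 13 rows.

13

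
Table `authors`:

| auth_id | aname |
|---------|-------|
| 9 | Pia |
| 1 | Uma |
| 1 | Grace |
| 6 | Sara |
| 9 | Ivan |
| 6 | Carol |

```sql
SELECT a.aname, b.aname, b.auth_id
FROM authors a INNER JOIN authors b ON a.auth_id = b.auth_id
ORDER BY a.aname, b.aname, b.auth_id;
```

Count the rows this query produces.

INNER JOIN keeps only pairs where the ON condition holds.
Matching on a.auth_id = b.auth_id.
- a[0] auth_id=9 → 2 match(es) in b → 2 row(s).
- a[1] auth_id=1 → 2 match(es) in b → 2 row(s).
- a[2] auth_id=1 → 2 match(es) in b → 2 row(s).
- a[3] auth_id=6 → 2 match(es) in b → 2 row(s).
- a[4] auth_id=9 → 2 match(es) in b → 2 row(s).
- a[5] auth_id=6 → 2 match(es) in b → 2 row(s).
Total: 12 rows.

12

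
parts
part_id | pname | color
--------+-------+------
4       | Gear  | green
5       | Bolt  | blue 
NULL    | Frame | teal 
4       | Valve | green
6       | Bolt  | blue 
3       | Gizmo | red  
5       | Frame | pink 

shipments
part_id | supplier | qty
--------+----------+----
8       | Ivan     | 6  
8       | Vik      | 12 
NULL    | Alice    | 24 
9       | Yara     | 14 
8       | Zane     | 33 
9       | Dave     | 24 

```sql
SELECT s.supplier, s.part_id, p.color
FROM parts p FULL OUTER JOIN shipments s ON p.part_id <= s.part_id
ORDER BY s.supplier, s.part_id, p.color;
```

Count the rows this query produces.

32

FULL OUTER JOIN keeps every row from both sides; unmatched rows get NULL for the other side's columns.
Matching on p.part_id <= s.part_id. A NULL in a compared column never satisfies the condition.
Matched pairs: 30; unmatched p rows kept: 1; unmatched s rows kept: 1.
Total: 30 matched + 2 padded = 32 rows.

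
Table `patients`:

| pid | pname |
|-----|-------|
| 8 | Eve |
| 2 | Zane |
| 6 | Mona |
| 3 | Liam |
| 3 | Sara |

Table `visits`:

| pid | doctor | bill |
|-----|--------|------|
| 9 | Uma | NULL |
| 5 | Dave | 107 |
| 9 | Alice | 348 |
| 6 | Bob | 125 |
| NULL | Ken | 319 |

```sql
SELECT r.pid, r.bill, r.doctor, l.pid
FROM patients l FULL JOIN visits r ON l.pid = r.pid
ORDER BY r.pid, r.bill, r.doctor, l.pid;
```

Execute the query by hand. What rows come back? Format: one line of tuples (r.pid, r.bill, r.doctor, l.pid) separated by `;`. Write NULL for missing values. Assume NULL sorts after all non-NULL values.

(5, 107, Dave, NULL); (6, 125, Bob, 6); (9, 348, Alice, NULL); (9, NULL, Uma, NULL); (NULL, 319, Ken, NULL); (NULL, NULL, NULL, 2); (NULL, NULL, NULL, 3); (NULL, NULL, NULL, 3); (NULL, NULL, NULL, 8)

FULL OUTER JOIN keeps every row from both sides; unmatched rows get NULL for the other side's columns.
Matching on l.pid = r.pid. A NULL in a compared column never satisfies the condition.
- l (pid=8) has no partner → padded with NULL.
- l (pid=2) has no partner → padded with NULL.
- l (pid=6) pairs with 1 row(s) of r.
- l (pid=3) has no partner → padded with NULL.
- l (pid=3) has no partner → padded with NULL.
- plus 4 unmatched r row(s), each kept with NULL l columns.
After projecting and ordering:
r.pid | r.bill | r.doctor | l.pid
5 | 107 | Dave | NULL
6 | 125 | Bob | 6
9 | 348 | Alice | NULL
9 | NULL | Uma | NULL
NULL | 319 | Ken | NULL
NULL | NULL | NULL | 2
NULL | NULL | NULL | 3
NULL | NULL | NULL | 3
NULL | NULL | NULL | 8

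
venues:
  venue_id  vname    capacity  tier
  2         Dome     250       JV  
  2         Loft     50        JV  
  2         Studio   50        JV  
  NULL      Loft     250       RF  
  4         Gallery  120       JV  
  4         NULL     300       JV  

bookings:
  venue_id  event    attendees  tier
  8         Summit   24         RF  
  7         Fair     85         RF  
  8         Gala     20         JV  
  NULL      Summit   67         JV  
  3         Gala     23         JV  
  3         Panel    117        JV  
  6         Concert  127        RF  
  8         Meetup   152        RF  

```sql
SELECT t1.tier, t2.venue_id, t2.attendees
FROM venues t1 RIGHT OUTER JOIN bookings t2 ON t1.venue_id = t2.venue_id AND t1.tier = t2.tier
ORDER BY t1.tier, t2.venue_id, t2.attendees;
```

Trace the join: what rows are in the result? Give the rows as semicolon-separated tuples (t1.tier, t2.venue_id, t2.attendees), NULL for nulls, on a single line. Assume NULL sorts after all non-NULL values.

(NULL, 3, 23); (NULL, 3, 117); (NULL, 6, 127); (NULL, 7, 85); (NULL, 8, 20); (NULL, 8, 24); (NULL, 8, 152); (NULL, NULL, 67)

RIGHT JOIN keeps every row from `bookings`; unmatched rows get NULL for `venues`'s columns.
Matching on t1.venue_id = t2.venue_id AND t1.tier = t2.tier. A NULL in a compared column never satisfies the condition.
- t1 (venue_id=2, tier=JV) has no partner in t2.
- t1 (venue_id=2, tier=JV) has no partner in t2.
- t1 (venue_id=2, tier=JV) has no partner in t2.
- t1 (venue_id=NULL, tier=RF) has no partner in t2.
- t1 (venue_id=4, tier=JV) has no partner in t2.
- t1 (venue_id=4, tier=JV) has no partner in t2.
- plus 8 unmatched t2 row(s), each kept with NULL t1 columns.
After projecting and ordering:
t1.tier | t2.venue_id | t2.attendees
NULL | 3 | 23
NULL | 3 | 117
NULL | 6 | 127
NULL | 7 | 85
NULL | 8 | 20
NULL | 8 | 24
NULL | 8 | 152
NULL | NULL | 67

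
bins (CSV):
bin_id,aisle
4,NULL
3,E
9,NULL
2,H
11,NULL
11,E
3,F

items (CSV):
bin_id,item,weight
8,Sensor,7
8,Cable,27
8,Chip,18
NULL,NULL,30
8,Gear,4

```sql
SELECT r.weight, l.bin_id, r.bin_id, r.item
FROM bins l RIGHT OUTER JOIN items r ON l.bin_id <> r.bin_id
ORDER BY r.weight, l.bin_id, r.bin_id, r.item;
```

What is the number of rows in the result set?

29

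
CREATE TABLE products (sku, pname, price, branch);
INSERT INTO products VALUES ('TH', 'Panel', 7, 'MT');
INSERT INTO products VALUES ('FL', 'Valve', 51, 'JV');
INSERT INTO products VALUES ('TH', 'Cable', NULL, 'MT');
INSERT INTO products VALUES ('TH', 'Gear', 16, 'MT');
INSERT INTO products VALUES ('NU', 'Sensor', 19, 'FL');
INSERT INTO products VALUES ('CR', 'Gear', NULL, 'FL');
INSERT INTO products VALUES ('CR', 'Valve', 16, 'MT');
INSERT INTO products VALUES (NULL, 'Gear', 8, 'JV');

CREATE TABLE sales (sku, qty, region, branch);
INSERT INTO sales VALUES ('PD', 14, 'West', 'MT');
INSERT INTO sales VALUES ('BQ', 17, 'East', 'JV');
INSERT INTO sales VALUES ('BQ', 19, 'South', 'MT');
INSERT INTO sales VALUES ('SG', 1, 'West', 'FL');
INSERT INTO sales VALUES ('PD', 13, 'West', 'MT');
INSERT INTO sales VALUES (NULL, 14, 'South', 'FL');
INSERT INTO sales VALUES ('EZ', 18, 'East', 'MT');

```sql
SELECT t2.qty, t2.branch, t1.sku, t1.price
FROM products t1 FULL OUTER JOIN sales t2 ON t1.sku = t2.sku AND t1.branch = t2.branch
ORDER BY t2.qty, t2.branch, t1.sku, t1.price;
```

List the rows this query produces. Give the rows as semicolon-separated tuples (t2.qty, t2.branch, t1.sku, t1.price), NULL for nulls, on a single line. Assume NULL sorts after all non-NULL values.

(1, FL, NULL, NULL); (13, MT, NULL, NULL); (14, FL, NULL, NULL); (14, MT, NULL, NULL); (17, JV, NULL, NULL); (18, MT, NULL, NULL); (19, MT, NULL, NULL); (NULL, NULL, CR, 16); (NULL, NULL, CR, NULL); (NULL, NULL, FL, 51); (NULL, NULL, NU, 19); (NULL, NULL, TH, 7); (NULL, NULL, TH, 16); (NULL, NULL, TH, NULL); (NULL, NULL, NULL, 8)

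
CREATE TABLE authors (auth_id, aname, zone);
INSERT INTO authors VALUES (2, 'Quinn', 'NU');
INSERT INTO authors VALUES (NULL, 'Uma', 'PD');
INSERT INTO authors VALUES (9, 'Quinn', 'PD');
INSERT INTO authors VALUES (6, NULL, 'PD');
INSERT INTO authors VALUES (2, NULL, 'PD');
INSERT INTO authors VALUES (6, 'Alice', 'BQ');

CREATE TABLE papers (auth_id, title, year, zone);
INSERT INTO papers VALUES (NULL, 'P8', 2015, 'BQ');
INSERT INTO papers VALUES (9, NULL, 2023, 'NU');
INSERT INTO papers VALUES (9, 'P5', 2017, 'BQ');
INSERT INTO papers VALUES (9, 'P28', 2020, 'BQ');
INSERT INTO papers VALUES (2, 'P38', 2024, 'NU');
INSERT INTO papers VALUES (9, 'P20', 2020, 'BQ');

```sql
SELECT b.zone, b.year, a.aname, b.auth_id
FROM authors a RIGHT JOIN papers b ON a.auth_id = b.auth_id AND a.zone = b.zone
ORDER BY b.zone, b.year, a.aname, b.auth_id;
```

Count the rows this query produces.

6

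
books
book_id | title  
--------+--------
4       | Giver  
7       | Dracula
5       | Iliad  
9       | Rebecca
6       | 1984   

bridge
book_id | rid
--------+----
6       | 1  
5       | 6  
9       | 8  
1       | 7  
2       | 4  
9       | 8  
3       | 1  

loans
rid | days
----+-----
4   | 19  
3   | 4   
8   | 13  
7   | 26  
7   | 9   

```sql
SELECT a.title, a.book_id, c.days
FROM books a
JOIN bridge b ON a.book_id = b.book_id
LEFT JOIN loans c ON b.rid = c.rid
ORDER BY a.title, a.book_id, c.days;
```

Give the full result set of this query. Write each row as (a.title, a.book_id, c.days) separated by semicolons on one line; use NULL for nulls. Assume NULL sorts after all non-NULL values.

Evaluate left to right. First `books a INNER JOIN bridge b` on book_id: 4 row(s).
Then LEFT JOIN `loans c` on rid: each of those 4 rows is kept; rows whose b.rid has no match in c get NULL for c's columns.

(1984, 6, NULL); (Iliad, 5, NULL); (Rebecca, 9, 13); (Rebecca, 9, 13)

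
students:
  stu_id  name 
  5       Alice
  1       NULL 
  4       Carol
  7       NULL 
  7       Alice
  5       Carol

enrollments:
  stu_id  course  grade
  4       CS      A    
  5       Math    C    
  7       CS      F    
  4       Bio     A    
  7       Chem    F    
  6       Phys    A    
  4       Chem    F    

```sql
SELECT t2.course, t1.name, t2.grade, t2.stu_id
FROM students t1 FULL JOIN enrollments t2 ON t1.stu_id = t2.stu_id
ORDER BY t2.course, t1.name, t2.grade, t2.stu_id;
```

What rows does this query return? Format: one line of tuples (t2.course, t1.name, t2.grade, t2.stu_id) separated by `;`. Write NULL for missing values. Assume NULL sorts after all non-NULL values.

FULL OUTER JOIN keeps every row from both sides; unmatched rows get NULL for the other side's columns.
Matching on t1.stu_id = t2.stu_id.
- t1 row (stu_id=5): matches 1 t2 row(s) → 1 output row(s).
- t1 row (stu_id=1): no match → kept, t2 columns NULL.
- t1 row (stu_id=4): matches 3 t2 row(s) → 3 output row(s).
- t1 row (stu_id=7): matches 2 t2 row(s) → 2 output row(s).
- t1 row (stu_id=7): matches 2 t2 row(s) → 2 output row(s).
- t1 row (stu_id=5): matches 1 t2 row(s) → 1 output row(s).
- 1 t2 row(s) had no t1 match → kept, t1 columns NULL.

(Bio, Carol, A, 4); (CS, Alice, F, 7); (CS, Carol, A, 4); (CS, NULL, F, 7); (Chem, Alice, F, 7); (Chem, Carol, F, 4); (Chem, NULL, F, 7); (Math, Alice, C, 5); (Math, Carol, C, 5); (Phys, NULL, A, 6); (NULL, NULL, NULL, NULL)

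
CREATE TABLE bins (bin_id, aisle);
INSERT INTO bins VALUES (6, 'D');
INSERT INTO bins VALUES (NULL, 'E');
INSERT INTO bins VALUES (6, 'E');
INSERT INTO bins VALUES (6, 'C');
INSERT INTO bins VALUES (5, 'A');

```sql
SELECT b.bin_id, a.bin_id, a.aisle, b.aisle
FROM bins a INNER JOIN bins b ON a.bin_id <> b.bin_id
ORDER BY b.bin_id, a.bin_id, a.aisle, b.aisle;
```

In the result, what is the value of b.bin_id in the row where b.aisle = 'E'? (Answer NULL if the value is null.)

6

INNER JOIN keeps only pairs where the ON condition holds.
Matching on a.bin_id <> b.bin_id. A NULL in a compared column never satisfies the condition.
- a[0] bin_id=6 → 1 match(es) in b → 1 row(s).
- a[1] bin_id=NULL → no match; dropped.
- a[2] bin_id=6 → 1 match(es) in b → 1 row(s).
- a[3] bin_id=6 → 1 match(es) in b → 1 row(s).
- a[4] bin_id=5 → 3 match(es) in b → 3 row(s).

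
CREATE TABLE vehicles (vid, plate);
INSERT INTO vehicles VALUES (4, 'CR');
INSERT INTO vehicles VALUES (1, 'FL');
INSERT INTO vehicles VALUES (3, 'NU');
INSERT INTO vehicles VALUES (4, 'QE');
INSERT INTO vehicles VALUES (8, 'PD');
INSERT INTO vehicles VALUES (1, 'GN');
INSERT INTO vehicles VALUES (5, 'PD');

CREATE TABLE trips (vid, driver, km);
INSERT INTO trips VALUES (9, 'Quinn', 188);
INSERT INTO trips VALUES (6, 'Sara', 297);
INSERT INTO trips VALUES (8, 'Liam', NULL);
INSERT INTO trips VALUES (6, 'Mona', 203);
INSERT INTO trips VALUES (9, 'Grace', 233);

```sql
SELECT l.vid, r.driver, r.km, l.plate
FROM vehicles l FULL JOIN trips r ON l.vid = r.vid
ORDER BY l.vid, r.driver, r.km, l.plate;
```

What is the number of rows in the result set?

11

FULL OUTER JOIN keeps every row from both sides; unmatched rows get NULL for the other side's columns.
Matching on l.vid = r.vid.
- l (vid=4) has no partner → padded with NULL.
- l (vid=1) has no partner → padded with NULL.
- l (vid=3) has no partner → padded with NULL.
- l (vid=4) has no partner → padded with NULL.
- l (vid=8) pairs with 1 row(s) of r.
- l (vid=1) has no partner → padded with NULL.
- l (vid=5) has no partner → padded with NULL.
- 4 r row(s) had no l match → kept, l columns NULL.
Total: 1 matched + 10 padded = 11 rows.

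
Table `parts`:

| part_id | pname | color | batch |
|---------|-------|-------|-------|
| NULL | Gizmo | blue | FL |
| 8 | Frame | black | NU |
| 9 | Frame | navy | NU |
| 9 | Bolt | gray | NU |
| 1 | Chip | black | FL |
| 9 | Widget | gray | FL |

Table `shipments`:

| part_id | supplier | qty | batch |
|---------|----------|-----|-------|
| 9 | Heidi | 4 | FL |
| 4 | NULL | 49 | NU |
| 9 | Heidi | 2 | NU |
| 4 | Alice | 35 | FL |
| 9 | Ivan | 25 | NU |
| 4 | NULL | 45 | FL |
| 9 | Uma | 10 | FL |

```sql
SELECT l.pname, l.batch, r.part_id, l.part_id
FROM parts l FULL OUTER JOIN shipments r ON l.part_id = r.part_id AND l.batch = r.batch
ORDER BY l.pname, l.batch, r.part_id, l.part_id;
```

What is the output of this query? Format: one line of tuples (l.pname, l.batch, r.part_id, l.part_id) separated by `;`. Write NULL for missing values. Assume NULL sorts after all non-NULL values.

FULL OUTER JOIN keeps every row from both sides; unmatched rows get NULL for the other side's columns.
Matching on l.part_id = r.part_id AND l.batch = r.batch. A NULL in a compared column never satisfies the condition.
Matched pairs: 6; unmatched l rows kept: 3; unmatched r rows kept: 3.

(Bolt, NU, 9, 9); (Bolt, NU, 9, 9); (Chip, FL, NULL, 1); (Frame, NU, 9, 9); (Frame, NU, 9, 9); (Frame, NU, NULL, 8); (Gizmo, FL, NULL, NULL); (Widget, FL, 9, 9); (Widget, FL, 9, 9); (NULL, NULL, 4, NULL); (NULL, NULL, 4, NULL); (NULL, NULL, 4, NULL)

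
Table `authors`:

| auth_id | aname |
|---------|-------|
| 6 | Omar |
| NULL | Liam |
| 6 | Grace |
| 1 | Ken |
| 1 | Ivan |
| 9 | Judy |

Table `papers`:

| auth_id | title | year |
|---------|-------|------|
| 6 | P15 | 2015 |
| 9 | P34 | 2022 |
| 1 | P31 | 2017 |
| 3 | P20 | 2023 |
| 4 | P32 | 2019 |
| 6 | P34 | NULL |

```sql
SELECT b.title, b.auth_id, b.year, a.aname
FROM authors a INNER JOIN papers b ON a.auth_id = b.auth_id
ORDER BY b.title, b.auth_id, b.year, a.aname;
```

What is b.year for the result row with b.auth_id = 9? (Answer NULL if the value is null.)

INNER JOIN keeps only pairs where the ON condition holds.
Matching on a.auth_id = b.auth_id. A NULL in a compared column never satisfies the condition.
Matched pairs: 7.

2022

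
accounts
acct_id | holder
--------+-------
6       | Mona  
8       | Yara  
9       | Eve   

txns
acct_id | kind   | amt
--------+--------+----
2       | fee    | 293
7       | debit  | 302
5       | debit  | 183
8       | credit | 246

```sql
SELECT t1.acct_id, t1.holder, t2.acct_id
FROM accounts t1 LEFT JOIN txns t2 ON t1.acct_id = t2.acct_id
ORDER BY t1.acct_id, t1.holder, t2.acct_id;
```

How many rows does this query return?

LEFT JOIN keeps every row from `accounts`; unmatched rows get NULL for `txns`'s columns.
Matching on t1.acct_id = t2.acct_id.
- t1 (acct_id=6) has no partner → padded with NULL.
- t1 (acct_id=8) pairs with 1 row(s) of t2.
- t1 (acct_id=9) has no partner → padded with NULL.
Total: 1 matched + 2 padded = 3 rows.

3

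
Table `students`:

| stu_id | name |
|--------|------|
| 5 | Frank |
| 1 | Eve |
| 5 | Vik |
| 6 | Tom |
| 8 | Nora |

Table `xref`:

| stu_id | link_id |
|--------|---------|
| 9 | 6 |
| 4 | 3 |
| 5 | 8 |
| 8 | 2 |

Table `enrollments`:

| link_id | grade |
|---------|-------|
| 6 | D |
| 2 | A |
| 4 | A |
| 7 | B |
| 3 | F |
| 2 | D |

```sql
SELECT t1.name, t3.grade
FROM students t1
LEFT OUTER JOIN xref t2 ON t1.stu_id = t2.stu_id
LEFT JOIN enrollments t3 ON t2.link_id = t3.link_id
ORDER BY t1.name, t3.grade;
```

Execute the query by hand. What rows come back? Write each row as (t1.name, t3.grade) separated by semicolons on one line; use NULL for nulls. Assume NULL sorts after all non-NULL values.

Evaluate left to right. First `students t1 LEFT JOIN xref t2` on stu_id: 5 row(s).
Then LEFT JOIN `enrollments t3` on link_id: each of those 5 rows is kept; rows whose t2.link_id has no match in t3 get NULL for t3's columns.

(Eve, NULL); (Frank, NULL); (Nora, A); (Nora, D); (Tom, NULL); (Vik, NULL)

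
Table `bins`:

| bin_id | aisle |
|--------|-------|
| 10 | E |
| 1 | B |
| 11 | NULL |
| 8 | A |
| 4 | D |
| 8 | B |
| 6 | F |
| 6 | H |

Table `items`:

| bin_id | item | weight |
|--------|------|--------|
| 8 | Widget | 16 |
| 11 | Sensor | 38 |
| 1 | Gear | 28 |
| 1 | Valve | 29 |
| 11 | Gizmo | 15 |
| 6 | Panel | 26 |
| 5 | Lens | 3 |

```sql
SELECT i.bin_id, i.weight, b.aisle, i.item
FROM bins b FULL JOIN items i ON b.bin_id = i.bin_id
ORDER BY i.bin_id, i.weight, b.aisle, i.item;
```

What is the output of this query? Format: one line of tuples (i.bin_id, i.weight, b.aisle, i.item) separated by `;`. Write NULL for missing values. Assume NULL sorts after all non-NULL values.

(1, 28, B, Gear); (1, 29, B, Valve); (5, 3, NULL, Lens); (6, 26, F, Panel); (6, 26, H, Panel); (8, 16, A, Widget); (8, 16, B, Widget); (11, 15, NULL, Gizmo); (11, 38, NULL, Sensor); (NULL, NULL, D, NULL); (NULL, NULL, E, NULL)

FULL OUTER JOIN keeps every row from both sides; unmatched rows get NULL for the other side's columns.
Matching on b.bin_id = i.bin_id.
- b row (bin_id=10): no match → kept, i columns NULL.
- b row (bin_id=1): matches 2 i row(s) → 2 output row(s).
- b row (bin_id=11): matches 2 i row(s) → 2 output row(s).
- b row (bin_id=8): matches 1 i row(s) → 1 output row(s).
- b row (bin_id=4): no match → kept, i columns NULL.
- b row (bin_id=8): matches 1 i row(s) → 1 output row(s).
- b row (bin_id=6): matches 1 i row(s) → 1 output row(s).
- b row (bin_id=6): matches 1 i row(s) → 1 output row(s).
- 1 row(s) from i found no b partner → padded with NULL.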